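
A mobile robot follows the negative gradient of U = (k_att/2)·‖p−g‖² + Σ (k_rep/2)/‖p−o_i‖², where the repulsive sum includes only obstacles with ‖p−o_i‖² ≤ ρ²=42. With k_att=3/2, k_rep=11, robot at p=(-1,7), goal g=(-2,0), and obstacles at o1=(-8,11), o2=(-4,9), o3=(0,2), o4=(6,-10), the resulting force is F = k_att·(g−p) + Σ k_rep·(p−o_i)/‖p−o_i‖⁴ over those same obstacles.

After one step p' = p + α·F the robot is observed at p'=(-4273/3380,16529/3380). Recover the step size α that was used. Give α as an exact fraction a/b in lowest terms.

F_att = 3/2·(g−p) = 3/2·(-1,-7) = (-1.5000,-10.5000)
o1: d²=65 > ρ²=42 → inactive
o2: d²=13 ≤ ρ²=42; F_rep = 11·(3,-2)/13² = (0.1953,-0.1302)
o3: d²=26 ≤ ρ²=42; F_rep = 11·(-1,5)/26² = (-0.0163,0.0814)
o4: d²=338 > ρ²=42 → inactive
F = F_att + ΣF_rep = (-1.3210,-10.5488)
Δp = p'−p = (-0.2642,-2.1098); α = Δx/Fx = (-893/3380) / (-893/676) = 1/5
check: Δy/Fy = (-7131/3380) / (-7131/676) = 1/5 ✓

α = 1/5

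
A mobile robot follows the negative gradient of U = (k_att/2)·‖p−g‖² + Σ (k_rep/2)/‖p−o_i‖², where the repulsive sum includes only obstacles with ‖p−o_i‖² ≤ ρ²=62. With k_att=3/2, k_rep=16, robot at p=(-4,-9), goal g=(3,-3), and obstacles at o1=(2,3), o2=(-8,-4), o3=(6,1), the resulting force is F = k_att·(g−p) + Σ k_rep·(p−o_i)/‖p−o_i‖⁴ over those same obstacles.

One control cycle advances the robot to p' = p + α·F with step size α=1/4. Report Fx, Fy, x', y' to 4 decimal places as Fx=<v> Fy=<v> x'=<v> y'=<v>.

F_att = 3/2·(g−p) = 3/2·(7,6) = (10.5000,9.0000)
o1: d²=180 > ρ²=62 → inactive
o2: d²=41 ≤ ρ²=62; F_rep = 16·(4,-5)/41² = (0.0381,-0.0476)
o3: d²=200 > ρ²=62 → inactive
F = F_att + ΣF_rep = (10.5381,8.9524)
p' = p + 1/4·F = (-1.3655,-6.7619)

Fx=10.5381 Fy=8.9524 x'=-1.3655 y'=-6.7619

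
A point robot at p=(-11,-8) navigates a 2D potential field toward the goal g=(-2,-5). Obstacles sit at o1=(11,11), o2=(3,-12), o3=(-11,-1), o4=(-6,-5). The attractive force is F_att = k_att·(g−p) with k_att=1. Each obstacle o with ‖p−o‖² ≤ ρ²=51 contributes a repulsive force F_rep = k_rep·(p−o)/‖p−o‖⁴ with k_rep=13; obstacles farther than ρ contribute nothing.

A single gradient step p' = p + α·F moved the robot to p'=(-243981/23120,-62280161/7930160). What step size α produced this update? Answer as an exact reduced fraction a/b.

α = 1/20

F_att = 1·(g−p) = 1·(9,3) = (9.0000,3.0000)
o1: d²=845 > ρ²=51 → inactive
o2: d²=212 > ρ²=51 → inactive
o3: d²=49 ≤ ρ²=51; F_rep = 13·(0,-7)/49² = (0.0000,-0.0379)
o4: d²=34 ≤ ρ²=51; F_rep = 13·(-5,-3)/34² = (-0.0562,-0.0337)
F = F_att + ΣF_rep = (8.9438,2.9284)
Δp = p'−p = (0.4472,0.1464); α = Δx/Fx = (10339/23120) / (10339/1156) = 1/20
check: Δy/Fy = (1161119/7930160) / (1161119/396508) = 1/20 ✓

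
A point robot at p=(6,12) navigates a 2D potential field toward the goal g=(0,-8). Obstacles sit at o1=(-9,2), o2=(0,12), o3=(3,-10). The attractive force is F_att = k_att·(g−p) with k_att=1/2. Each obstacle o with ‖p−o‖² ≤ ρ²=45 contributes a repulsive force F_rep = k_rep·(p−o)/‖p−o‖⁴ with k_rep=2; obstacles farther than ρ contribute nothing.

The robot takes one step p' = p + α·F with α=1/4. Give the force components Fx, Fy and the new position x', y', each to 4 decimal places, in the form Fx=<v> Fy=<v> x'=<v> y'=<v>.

F_att = 1/2·(g−p) = 1/2·(-6,-20) = (-3.0000,-10.0000)
o1: d²=325 > ρ²=45 → inactive
o2: d²=36 ≤ ρ²=45; F_rep = 2·(6,0)/36² = (0.0093,0.0000)
o3: d²=493 > ρ²=45 → inactive
F = F_att + ΣF_rep = (-2.9907,-10.0000)
p' = p + 1/4·F = (5.2523,9.5000)

Fx=-2.9907 Fy=-10.0000 x'=5.2523 y'=9.5000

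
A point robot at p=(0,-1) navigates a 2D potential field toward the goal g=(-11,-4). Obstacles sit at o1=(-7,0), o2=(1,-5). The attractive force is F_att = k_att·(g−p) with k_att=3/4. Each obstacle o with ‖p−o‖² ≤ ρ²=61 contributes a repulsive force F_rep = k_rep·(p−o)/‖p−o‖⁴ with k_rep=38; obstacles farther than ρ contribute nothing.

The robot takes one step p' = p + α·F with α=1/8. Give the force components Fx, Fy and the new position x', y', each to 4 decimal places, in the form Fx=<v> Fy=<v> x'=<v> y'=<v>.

Fx=-8.2751 Fy=-1.7392 x'=-1.0344 y'=-1.2174

F_att = 3/4·(g−p) = 3/4·(-11,-3) = (-8.2500,-2.2500)
o1: d²=50 ≤ ρ²=61; F_rep = 38·(7,-1)/50² = (0.1064,-0.0152)
o2: d²=17 ≤ ρ²=61; F_rep = 38·(-1,4)/17² = (-0.1315,0.5260)
F = F_att + ΣF_rep = (-8.2751,-1.7392)
p' = p + 1/8·F = (-1.0344,-1.2174)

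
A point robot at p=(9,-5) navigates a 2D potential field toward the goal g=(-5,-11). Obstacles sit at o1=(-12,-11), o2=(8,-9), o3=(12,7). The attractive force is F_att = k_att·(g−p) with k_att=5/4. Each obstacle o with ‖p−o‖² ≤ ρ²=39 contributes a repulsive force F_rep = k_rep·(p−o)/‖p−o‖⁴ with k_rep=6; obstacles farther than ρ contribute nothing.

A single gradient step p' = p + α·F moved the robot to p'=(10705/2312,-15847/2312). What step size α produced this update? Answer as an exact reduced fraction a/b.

F_att = 5/4·(g−p) = 5/4·(-14,-6) = (-17.5000,-7.5000)
o1: d²=477 > ρ²=39 → inactive
o2: d²=17 ≤ ρ²=39; F_rep = 6·(1,4)/17² = (0.0208,0.0830)
o3: d²=153 > ρ²=39 → inactive
F = F_att + ΣF_rep = (-17.4792,-7.4170)
Δp = p'−p = (-4.3698,-1.8542); α = Δx/Fx = (-10103/2312) / (-10103/578) = 1/4
check: Δy/Fy = (-4287/2312) / (-4287/578) = 1/4 ✓

α = 1/4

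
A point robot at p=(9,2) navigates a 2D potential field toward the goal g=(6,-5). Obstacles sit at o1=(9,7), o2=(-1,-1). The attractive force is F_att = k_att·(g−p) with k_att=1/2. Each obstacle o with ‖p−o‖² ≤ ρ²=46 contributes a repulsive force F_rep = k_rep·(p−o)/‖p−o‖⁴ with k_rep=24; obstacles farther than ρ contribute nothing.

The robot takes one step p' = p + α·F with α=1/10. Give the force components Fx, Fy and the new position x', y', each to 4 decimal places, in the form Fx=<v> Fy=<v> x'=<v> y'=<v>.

F_att = 1/2·(g−p) = 1/2·(-3,-7) = (-1.5000,-3.5000)
o1: d²=25 ≤ ρ²=46; F_rep = 24·(0,-5)/25² = (0.0000,-0.1920)
o2: d²=109 > ρ²=46 → inactive
F = F_att + ΣF_rep = (-1.5000,-3.6920)
p' = p + 1/10·F = (8.8500,1.6308)

Fx=-1.5000 Fy=-3.6920 x'=8.8500 y'=1.6308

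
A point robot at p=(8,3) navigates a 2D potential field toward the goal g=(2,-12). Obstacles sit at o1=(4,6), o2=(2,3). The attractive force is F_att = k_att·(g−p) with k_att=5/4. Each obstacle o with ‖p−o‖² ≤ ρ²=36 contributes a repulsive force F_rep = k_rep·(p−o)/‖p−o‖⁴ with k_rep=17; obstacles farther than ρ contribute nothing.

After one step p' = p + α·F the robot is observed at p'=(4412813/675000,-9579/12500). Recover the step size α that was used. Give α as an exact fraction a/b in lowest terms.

α = 1/5

F_att = 5/4·(g−p) = 5/4·(-6,-15) = (-7.5000,-18.7500)
o1: d²=25 ≤ ρ²=36; F_rep = 17·(4,-3)/25² = (0.1088,-0.0816)
o2: d²=36 ≤ ρ²=36; F_rep = 17·(6,0)/36² = (0.0787,0.0000)
F = F_att + ΣF_rep = (-7.3125,-18.8316)
Δp = p'−p = (-1.4625,-3.7663); α = Δx/Fx = (-987187/675000) / (-987187/135000) = 1/5
check: Δy/Fy = (-47079/12500) / (-47079/2500) = 1/5 ✓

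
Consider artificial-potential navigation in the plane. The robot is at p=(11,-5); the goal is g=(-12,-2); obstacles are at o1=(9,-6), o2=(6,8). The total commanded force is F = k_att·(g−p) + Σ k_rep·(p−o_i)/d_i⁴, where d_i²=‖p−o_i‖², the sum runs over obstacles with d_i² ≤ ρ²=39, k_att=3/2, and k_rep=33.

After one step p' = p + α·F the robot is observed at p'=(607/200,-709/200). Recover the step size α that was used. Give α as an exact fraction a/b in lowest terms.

α = 1/4

F_att = 3/2·(g−p) = 3/2·(-23,3) = (-34.5000,4.5000)
o1: d²=5 ≤ ρ²=39; F_rep = 33·(2,1)/5² = (2.6400,1.3200)
o2: d²=194 > ρ²=39 → inactive
F = F_att + ΣF_rep = (-31.8600,5.8200)
Δp = p'−p = (-7.9650,1.4550); α = Δx/Fx = (-1593/200) / (-1593/50) = 1/4
check: Δy/Fy = (291/200) / (291/50) = 1/4 ✓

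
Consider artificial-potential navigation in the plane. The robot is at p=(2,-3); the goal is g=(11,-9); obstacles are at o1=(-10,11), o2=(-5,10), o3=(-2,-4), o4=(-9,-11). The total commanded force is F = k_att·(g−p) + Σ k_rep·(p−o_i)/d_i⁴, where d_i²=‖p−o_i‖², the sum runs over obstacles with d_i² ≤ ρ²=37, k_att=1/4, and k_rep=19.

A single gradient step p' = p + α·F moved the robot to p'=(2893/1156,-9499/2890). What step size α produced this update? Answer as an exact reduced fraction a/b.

F_att = 1/4·(g−p) = 1/4·(9,-6) = (2.2500,-1.5000)
o1: d²=340 > ρ²=37 → inactive
o2: d²=218 > ρ²=37 → inactive
o3: d²=17 ≤ ρ²=37; F_rep = 19·(4,1)/17² = (0.2630,0.0657)
o4: d²=185 > ρ²=37 → inactive
F = F_att + ΣF_rep = (2.5130,-1.4343)
Δp = p'−p = (0.5026,-0.2869); α = Δx/Fx = (581/1156) / (2905/1156) = 1/5
check: Δy/Fy = (-829/2890) / (-829/578) = 1/5 ✓

α = 1/5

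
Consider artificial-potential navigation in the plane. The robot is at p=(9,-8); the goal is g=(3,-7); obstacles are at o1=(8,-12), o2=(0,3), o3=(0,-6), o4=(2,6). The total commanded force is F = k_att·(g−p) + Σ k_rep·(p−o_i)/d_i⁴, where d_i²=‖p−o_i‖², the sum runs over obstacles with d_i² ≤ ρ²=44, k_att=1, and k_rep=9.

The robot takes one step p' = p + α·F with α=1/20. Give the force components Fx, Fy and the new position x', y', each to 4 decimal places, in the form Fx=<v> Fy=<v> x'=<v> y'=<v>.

Fx=-5.9689 Fy=1.1246 x'=8.7016 y'=-7.9438

F_att = 1·(g−p) = 1·(-6,1) = (-6.0000,1.0000)
o1: d²=17 ≤ ρ²=44; F_rep = 9·(1,4)/17² = (0.0311,0.1246)
o2: d²=202 > ρ²=44 → inactive
o3: d²=85 > ρ²=44 → inactive
o4: d²=245 > ρ²=44 → inactive
F = F_att + ΣF_rep = (-5.9689,1.1246)
p' = p + 1/20·F = (8.7016,-7.9438)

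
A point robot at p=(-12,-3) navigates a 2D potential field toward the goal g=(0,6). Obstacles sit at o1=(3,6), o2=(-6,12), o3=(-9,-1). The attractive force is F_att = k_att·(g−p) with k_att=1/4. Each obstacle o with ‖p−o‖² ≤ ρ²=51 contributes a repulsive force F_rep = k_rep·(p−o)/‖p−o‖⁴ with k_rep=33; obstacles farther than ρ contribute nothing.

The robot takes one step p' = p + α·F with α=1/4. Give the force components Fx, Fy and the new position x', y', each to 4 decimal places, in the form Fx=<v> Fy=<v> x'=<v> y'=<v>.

Fx=2.4142 Fy=1.8595 x'=-11.3964 y'=-2.5351

F_att = 1/4·(g−p) = 1/4·(12,9) = (3.0000,2.2500)
o1: d²=306 > ρ²=51 → inactive
o2: d²=261 > ρ²=51 → inactive
o3: d²=13 ≤ ρ²=51; F_rep = 33·(-3,-2)/13² = (-0.5858,-0.3905)
F = F_att + ΣF_rep = (2.4142,1.8595)
p' = p + 1/4·F = (-11.3964,-2.5351)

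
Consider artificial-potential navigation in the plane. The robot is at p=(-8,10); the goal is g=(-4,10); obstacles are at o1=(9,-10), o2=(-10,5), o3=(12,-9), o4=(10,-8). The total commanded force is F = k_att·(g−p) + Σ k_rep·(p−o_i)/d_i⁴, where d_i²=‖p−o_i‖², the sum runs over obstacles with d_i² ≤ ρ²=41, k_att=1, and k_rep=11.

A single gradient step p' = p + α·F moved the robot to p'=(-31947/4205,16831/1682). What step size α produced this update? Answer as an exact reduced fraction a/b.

α = 1/10

F_att = 1·(g−p) = 1·(4,0) = (4.0000,0.0000)
o1: d²=689 > ρ²=41 → inactive
o2: d²=29 ≤ ρ²=41; F_rep = 11·(2,5)/29² = (0.0262,0.0654)
o3: d²=761 > ρ²=41 → inactive
o4: d²=648 > ρ²=41 → inactive
F = F_att + ΣF_rep = (4.0262,0.0654)
Δp = p'−p = (0.4026,0.0065); α = Δx/Fx = (1693/4205) / (3386/841) = 1/10
check: Δy/Fy = (11/1682) / (55/841) = 1/10 ✓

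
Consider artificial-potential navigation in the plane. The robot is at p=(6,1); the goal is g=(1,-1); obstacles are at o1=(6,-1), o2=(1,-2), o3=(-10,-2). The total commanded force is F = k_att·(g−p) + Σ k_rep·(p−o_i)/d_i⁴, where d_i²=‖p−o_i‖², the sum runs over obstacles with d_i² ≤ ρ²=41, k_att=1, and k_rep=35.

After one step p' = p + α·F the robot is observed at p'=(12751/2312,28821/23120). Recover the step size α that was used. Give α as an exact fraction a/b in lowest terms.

F_att = 1·(g−p) = 1·(-5,-2) = (-5.0000,-2.0000)
o1: d²=4 ≤ ρ²=41; F_rep = 35·(0,2)/4² = (0.0000,4.3750)
o2: d²=34 ≤ ρ²=41; F_rep = 35·(5,3)/34² = (0.1514,0.0908)
o3: d²=265 > ρ²=41 → inactive
F = F_att + ΣF_rep = (-4.8486,2.4658)
Δp = p'−p = (-0.4849,0.2466); α = Δx/Fx = (-1121/2312) / (-5605/1156) = 1/10
check: Δy/Fy = (5701/23120) / (5701/2312) = 1/10 ✓

α = 1/10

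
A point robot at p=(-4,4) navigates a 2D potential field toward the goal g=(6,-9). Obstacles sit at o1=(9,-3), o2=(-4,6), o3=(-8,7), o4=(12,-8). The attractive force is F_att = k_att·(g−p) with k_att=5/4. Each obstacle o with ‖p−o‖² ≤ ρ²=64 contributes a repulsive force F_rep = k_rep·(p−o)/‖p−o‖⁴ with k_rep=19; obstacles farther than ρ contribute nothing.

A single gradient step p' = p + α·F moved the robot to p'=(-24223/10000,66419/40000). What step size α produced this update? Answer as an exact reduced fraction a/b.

α = 1/8

F_att = 5/4·(g−p) = 5/4·(10,-13) = (12.5000,-16.2500)
o1: d²=218 > ρ²=64 → inactive
o2: d²=4 ≤ ρ²=64; F_rep = 19·(0,-2)/4² = (0.0000,-2.3750)
o3: d²=25 ≤ ρ²=64; F_rep = 19·(4,-3)/25² = (0.1216,-0.0912)
o4: d²=400 > ρ²=64 → inactive
F = F_att + ΣF_rep = (12.6216,-18.7162)
Δp = p'−p = (1.5777,-2.3395); α = Δx/Fx = (15777/10000) / (15777/1250) = 1/8
check: Δy/Fy = (-93581/40000) / (-93581/5000) = 1/8 ✓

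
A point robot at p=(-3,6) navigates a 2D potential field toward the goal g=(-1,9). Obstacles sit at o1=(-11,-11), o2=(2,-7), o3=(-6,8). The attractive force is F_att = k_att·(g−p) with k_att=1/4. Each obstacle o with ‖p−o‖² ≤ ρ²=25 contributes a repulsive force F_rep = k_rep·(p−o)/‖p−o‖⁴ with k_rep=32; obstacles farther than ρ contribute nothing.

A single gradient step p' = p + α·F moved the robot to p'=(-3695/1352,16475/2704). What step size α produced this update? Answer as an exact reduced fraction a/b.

F_att = 1/4·(g−p) = 1/4·(2,3) = (0.5000,0.7500)
o1: d²=353 > ρ²=25 → inactive
o2: d²=194 > ρ²=25 → inactive
o3: d²=13 ≤ ρ²=25; F_rep = 32·(3,-2)/13² = (0.5680,-0.3787)
F = F_att + ΣF_rep = (1.0680,0.3713)
Δp = p'−p = (0.2670,0.0928); α = Δx/Fx = (361/1352) / (361/338) = 1/4
check: Δy/Fy = (251/2704) / (251/676) = 1/4 ✓

α = 1/4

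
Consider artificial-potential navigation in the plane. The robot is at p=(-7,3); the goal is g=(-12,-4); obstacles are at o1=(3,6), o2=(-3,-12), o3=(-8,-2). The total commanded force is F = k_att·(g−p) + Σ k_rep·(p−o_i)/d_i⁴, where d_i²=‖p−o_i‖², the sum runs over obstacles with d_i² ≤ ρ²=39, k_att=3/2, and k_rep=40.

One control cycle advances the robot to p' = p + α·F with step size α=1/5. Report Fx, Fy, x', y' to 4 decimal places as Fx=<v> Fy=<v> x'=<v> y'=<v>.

Fx=-7.4408 Fy=-10.2041 x'=-8.4882 y'=0.9592

F_att = 3/2·(g−p) = 3/2·(-5,-7) = (-7.5000,-10.5000)
o1: d²=109 > ρ²=39 → inactive
o2: d²=241 > ρ²=39 → inactive
o3: d²=26 ≤ ρ²=39; F_rep = 40·(1,5)/26² = (0.0592,0.2959)
F = F_att + ΣF_rep = (-7.4408,-10.2041)
p' = p + 1/5·F = (-8.4882,0.9592)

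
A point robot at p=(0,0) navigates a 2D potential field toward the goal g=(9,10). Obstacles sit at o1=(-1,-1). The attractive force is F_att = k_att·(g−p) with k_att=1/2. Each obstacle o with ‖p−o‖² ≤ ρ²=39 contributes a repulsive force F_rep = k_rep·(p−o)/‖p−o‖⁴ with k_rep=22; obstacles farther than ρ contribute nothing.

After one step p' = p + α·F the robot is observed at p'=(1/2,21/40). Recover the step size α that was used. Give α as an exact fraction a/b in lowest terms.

α = 1/20

F_att = 1/2·(g−p) = 1/2·(9,10) = (4.5000,5.0000)
o1: d²=2 ≤ ρ²=39; F_rep = 22·(1,1)/2² = (5.5000,5.5000)
F = F_att + ΣF_rep = (10.0000,10.5000)
Δp = p'−p = (0.5000,0.5250); α = Δx/Fx = (1/2) / (10) = 1/20
check: Δy/Fy = (21/40) / (21/2) = 1/20 ✓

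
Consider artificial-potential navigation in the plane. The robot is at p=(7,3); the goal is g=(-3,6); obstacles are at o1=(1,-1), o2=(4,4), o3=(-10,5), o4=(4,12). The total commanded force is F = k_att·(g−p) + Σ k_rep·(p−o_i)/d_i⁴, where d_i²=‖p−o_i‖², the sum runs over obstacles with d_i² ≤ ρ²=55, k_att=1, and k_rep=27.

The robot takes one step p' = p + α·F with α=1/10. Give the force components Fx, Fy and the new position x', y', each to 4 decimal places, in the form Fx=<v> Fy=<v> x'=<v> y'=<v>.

F_att = 1·(g−p) = 1·(-10,3) = (-10.0000,3.0000)
o1: d²=52 ≤ ρ²=55; F_rep = 27·(6,4)/52² = (0.0599,0.0399)
o2: d²=10 ≤ ρ²=55; F_rep = 27·(3,-1)/10² = (0.8100,-0.2700)
o3: d²=293 > ρ²=55 → inactive
o4: d²=90 > ρ²=55 → inactive
F = F_att + ΣF_rep = (-9.1301,2.7699)
p' = p + 1/10·F = (6.0870,3.2770)

Fx=-9.1301 Fy=2.7699 x'=6.0870 y'=3.2770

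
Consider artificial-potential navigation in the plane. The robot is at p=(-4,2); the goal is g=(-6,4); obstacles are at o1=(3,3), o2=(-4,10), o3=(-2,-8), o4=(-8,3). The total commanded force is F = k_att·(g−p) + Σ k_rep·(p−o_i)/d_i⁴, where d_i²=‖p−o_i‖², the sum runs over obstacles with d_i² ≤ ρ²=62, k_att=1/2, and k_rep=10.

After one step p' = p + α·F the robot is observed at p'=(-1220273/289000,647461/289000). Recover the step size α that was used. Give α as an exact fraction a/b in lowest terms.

F_att = 1/2·(g−p) = 1/2·(-2,2) = (-1.0000,1.0000)
o1: d²=50 ≤ ρ²=62; F_rep = 10·(-7,-1)/50² = (-0.0280,-0.0040)
o2: d²=64 > ρ²=62 → inactive
o3: d²=104 > ρ²=62 → inactive
o4: d²=17 ≤ ρ²=62; F_rep = 10·(4,-1)/17² = (0.1384,-0.0346)
F = F_att + ΣF_rep = (-0.8896,0.9614)
Δp = p'−p = (-0.2224,0.2403); α = Δx/Fx = (-64273/289000) / (-64273/72250) = 1/4
check: Δy/Fy = (69461/289000) / (69461/72250) = 1/4 ✓

α = 1/4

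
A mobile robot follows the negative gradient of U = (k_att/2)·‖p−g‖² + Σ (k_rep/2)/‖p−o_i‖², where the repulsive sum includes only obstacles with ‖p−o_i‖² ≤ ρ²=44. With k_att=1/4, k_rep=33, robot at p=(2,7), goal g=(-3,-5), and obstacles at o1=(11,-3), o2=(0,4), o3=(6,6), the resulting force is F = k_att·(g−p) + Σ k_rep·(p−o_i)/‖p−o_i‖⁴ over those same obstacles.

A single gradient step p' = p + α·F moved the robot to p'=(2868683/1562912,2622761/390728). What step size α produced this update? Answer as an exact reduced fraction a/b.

F_att = 1/4·(g−p) = 1/4·(-5,-12) = (-1.2500,-3.0000)
o1: d²=181 > ρ²=44 → inactive
o2: d²=13 ≤ ρ²=44; F_rep = 33·(2,3)/13² = (0.3905,0.5858)
o3: d²=17 ≤ ρ²=44; F_rep = 33·(-4,1)/17² = (-0.4567,0.1142)
F = F_att + ΣF_rep = (-1.3162,-2.3000)
Δp = p'−p = (-0.1645,-0.2875); α = Δx/Fx = (-257141/1562912) / (-257141/195364) = 1/8
check: Δy/Fy = (-112335/390728) / (-112335/48841) = 1/8 ✓

α = 1/8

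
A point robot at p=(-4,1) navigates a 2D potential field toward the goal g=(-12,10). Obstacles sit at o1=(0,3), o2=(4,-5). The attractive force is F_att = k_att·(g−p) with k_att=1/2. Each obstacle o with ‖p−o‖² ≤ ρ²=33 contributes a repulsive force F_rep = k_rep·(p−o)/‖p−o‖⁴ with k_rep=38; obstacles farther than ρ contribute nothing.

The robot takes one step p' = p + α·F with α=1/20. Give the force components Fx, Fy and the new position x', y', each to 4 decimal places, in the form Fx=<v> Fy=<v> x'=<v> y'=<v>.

F_att = 1/2·(g−p) = 1/2·(-8,9) = (-4.0000,4.5000)
o1: d²=20 ≤ ρ²=33; F_rep = 38·(-4,-2)/20² = (-0.3800,-0.1900)
o2: d²=100 > ρ²=33 → inactive
F = F_att + ΣF_rep = (-4.3800,4.3100)
p' = p + 1/20·F = (-4.2190,1.2155)

Fx=-4.3800 Fy=4.3100 x'=-4.2190 y'=1.2155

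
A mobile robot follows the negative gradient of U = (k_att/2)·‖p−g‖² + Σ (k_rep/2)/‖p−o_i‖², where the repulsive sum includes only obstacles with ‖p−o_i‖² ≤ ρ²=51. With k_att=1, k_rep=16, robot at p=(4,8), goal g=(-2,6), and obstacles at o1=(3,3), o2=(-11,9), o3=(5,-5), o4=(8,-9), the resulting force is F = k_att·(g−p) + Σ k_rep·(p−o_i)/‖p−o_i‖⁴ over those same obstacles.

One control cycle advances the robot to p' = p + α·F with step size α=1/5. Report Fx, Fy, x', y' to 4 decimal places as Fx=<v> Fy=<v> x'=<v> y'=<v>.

Fx=-5.9763 Fy=-1.8817 x'=2.8047 y'=7.6237

F_att = 1·(g−p) = 1·(-6,-2) = (-6.0000,-2.0000)
o1: d²=26 ≤ ρ²=51; F_rep = 16·(1,5)/26² = (0.0237,0.1183)
o2: d²=226 > ρ²=51 → inactive
o3: d²=170 > ρ²=51 → inactive
o4: d²=305 > ρ²=51 → inactive
F = F_att + ΣF_rep = (-5.9763,-1.8817)
p' = p + 1/5·F = (2.8047,7.6237)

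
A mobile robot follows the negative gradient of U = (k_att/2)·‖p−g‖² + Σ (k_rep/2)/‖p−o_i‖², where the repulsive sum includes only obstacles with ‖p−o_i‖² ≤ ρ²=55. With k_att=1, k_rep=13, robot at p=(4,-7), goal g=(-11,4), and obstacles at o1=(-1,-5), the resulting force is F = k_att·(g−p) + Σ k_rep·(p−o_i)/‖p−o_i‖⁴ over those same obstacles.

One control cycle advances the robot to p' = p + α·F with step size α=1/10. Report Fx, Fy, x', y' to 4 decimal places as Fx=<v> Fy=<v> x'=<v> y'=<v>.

Fx=-14.9227 Fy=10.9691 x'=2.5077 y'=-5.9031

F_att = 1·(g−p) = 1·(-15,11) = (-15.0000,11.0000)
o1: d²=29 ≤ ρ²=55; F_rep = 13·(5,-2)/29² = (0.0773,-0.0309)
F = F_att + ΣF_rep = (-14.9227,10.9691)
p' = p + 1/10·F = (2.5077,-5.9031)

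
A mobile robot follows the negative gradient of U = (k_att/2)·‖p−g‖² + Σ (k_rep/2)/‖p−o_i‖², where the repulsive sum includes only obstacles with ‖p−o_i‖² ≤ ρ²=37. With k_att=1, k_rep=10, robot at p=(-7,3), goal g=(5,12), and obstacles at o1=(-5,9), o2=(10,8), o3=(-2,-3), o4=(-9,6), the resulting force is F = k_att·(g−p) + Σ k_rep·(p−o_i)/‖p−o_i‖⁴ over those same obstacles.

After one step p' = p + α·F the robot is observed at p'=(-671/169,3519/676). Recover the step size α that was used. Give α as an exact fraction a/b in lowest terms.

F_att = 1·(g−p) = 1·(12,9) = (12.0000,9.0000)
o1: d²=40 > ρ²=37 → inactive
o2: d²=314 > ρ²=37 → inactive
o3: d²=61 > ρ²=37 → inactive
o4: d²=13 ≤ ρ²=37; F_rep = 10·(2,-3)/13² = (0.1183,-0.1775)
F = F_att + ΣF_rep = (12.1183,8.8225)
Δp = p'−p = (3.0296,2.2056); α = Δx/Fx = (512/169) / (2048/169) = 1/4
check: Δy/Fy = (1491/676) / (1491/169) = 1/4 ✓

α = 1/4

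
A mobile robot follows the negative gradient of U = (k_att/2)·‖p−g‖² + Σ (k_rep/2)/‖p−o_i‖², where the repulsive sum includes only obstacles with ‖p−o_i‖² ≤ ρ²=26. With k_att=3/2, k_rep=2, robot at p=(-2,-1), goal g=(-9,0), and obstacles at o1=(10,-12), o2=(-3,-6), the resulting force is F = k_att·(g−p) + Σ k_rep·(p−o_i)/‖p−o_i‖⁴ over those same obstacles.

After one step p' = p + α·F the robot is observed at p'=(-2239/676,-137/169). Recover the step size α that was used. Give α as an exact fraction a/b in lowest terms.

α = 1/8

F_att = 3/2·(g−p) = 3/2·(-7,1) = (-10.5000,1.5000)
o1: d²=265 > ρ²=26 → inactive
o2: d²=26 ≤ ρ²=26; F_rep = 2·(1,5)/26² = (0.0030,0.0148)
F = F_att + ΣF_rep = (-10.4970,1.5148)
Δp = p'−p = (-1.3121,0.1893); α = Δx/Fx = (-887/676) / (-1774/169) = 1/8
check: Δy/Fy = (32/169) / (256/169) = 1/8 ✓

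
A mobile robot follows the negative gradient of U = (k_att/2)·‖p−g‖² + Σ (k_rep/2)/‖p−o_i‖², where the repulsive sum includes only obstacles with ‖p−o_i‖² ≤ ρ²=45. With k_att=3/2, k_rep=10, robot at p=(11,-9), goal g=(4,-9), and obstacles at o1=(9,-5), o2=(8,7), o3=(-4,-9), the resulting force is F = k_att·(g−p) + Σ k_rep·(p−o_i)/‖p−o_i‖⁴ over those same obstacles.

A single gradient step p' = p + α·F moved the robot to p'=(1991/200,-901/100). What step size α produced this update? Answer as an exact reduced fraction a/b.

F_att = 3/2·(g−p) = 3/2·(-7,0) = (-10.5000,0.0000)
o1: d²=20 ≤ ρ²=45; F_rep = 10·(2,-4)/20² = (0.0500,-0.1000)
o2: d²=265 > ρ²=45 → inactive
o3: d²=225 > ρ²=45 → inactive
F = F_att + ΣF_rep = (-10.4500,-0.1000)
Δp = p'−p = (-1.0450,-0.0100); α = Δx/Fx = (-209/200) / (-209/20) = 1/10
check: Δy/Fy = (-1/100) / (-1/10) = 1/10 ✓

α = 1/10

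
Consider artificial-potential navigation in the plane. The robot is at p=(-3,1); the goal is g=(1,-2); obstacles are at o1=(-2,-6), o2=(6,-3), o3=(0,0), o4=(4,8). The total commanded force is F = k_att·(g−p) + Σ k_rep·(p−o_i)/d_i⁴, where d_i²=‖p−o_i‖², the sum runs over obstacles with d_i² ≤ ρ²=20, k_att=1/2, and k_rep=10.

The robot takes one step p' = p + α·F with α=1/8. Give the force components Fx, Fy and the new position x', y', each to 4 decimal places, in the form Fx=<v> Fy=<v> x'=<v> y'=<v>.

F_att = 1/2·(g−p) = 1/2·(4,-3) = (2.0000,-1.5000)
o1: d²=50 > ρ²=20 → inactive
o2: d²=97 > ρ²=20 → inactive
o3: d²=10 ≤ ρ²=20; F_rep = 10·(-3,1)/10² = (-0.3000,0.1000)
o4: d²=98 > ρ²=20 → inactive
F = F_att + ΣF_rep = (1.7000,-1.4000)
p' = p + 1/8·F = (-2.7875,0.8250)

Fx=1.7000 Fy=-1.4000 x'=-2.7875 y'=0.8250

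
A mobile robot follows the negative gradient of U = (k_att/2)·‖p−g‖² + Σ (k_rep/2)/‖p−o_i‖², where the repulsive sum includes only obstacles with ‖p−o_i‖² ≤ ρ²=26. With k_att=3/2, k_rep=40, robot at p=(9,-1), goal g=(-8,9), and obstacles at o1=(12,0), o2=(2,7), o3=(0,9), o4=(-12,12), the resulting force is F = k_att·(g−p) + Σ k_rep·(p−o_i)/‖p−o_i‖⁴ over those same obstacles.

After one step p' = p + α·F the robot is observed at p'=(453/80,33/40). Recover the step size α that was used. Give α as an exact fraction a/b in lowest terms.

F_att = 3/2·(g−p) = 3/2·(-17,10) = (-25.5000,15.0000)
o1: d²=10 ≤ ρ²=26; F_rep = 40·(-3,-1)/10² = (-1.2000,-0.4000)
o2: d²=113 > ρ²=26 → inactive
o3: d²=181 > ρ²=26 → inactive
o4: d²=610 > ρ²=26 → inactive
F = F_att + ΣF_rep = (-26.7000,14.6000)
Δp = p'−p = (-3.3375,1.8250); α = Δx/Fx = (-267/80) / (-267/10) = 1/8
check: Δy/Fy = (73/40) / (73/5) = 1/8 ✓

α = 1/8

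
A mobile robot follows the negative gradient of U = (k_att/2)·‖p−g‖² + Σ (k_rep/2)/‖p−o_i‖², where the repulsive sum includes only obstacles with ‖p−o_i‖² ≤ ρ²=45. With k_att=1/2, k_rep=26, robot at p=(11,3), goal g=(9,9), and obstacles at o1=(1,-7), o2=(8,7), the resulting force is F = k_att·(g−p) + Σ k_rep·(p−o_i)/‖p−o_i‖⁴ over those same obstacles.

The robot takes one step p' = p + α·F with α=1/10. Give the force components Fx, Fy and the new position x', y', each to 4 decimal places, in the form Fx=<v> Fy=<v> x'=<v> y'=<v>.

Fx=-0.8752 Fy=2.8336 x'=10.9125 y'=3.2834

F_att = 1/2·(g−p) = 1/2·(-2,6) = (-1.0000,3.0000)
o1: d²=200 > ρ²=45 → inactive
o2: d²=25 ≤ ρ²=45; F_rep = 26·(3,-4)/25² = (0.1248,-0.1664)
F = F_att + ΣF_rep = (-0.8752,2.8336)
p' = p + 1/10·F = (10.9125,3.2834)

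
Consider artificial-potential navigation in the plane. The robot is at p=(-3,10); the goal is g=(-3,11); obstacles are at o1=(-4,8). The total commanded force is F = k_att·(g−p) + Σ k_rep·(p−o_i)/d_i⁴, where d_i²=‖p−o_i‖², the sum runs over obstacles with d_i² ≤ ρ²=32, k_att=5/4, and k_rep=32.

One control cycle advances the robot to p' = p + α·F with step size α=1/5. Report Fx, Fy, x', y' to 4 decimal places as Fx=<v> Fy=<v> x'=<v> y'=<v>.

F_att = 5/4·(g−p) = 5/4·(0,1) = (0.0000,1.2500)
o1: d²=5 ≤ ρ²=32; F_rep = 32·(1,2)/5² = (1.2800,2.5600)
F = F_att + ΣF_rep = (1.2800,3.8100)
p' = p + 1/5·F = (-2.7440,10.7620)

Fx=1.2800 Fy=3.8100 x'=-2.7440 y'=10.7620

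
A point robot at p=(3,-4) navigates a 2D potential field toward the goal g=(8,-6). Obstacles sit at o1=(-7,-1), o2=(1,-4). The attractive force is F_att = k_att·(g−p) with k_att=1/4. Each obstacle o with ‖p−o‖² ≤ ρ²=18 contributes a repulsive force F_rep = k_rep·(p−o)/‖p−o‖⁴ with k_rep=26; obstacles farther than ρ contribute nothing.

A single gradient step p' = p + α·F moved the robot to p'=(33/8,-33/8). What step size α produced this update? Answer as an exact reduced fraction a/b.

F_att = 1/4·(g−p) = 1/4·(5,-2) = (1.2500,-0.5000)
o1: d²=109 > ρ²=18 → inactive
o2: d²=4 ≤ ρ²=18; F_rep = 26·(2,0)/4² = (3.2500,0.0000)
F = F_att + ΣF_rep = (4.5000,-0.5000)
Δp = p'−p = (1.1250,-0.1250); α = Δx/Fx = (9/8) / (9/2) = 1/4
check: Δy/Fy = (-1/8) / (-1/2) = 1/4 ✓

α = 1/4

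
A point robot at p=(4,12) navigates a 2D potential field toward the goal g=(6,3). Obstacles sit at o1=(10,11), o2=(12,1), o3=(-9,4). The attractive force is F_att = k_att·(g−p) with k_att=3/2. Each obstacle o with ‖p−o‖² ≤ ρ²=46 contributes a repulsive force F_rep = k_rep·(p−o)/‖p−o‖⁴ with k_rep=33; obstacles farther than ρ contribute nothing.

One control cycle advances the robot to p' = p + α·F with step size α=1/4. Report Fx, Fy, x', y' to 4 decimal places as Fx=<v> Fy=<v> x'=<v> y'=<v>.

Fx=2.8554 Fy=-13.4759 x'=4.7138 y'=8.6310

F_att = 3/2·(g−p) = 3/2·(2,-9) = (3.0000,-13.5000)
o1: d²=37 ≤ ρ²=46; F_rep = 33·(-6,1)/37² = (-0.1446,0.0241)
o2: d²=185 > ρ²=46 → inactive
o3: d²=233 > ρ²=46 → inactive
F = F_att + ΣF_rep = (2.8554,-13.4759)
p' = p + 1/4·F = (4.7138,8.6310)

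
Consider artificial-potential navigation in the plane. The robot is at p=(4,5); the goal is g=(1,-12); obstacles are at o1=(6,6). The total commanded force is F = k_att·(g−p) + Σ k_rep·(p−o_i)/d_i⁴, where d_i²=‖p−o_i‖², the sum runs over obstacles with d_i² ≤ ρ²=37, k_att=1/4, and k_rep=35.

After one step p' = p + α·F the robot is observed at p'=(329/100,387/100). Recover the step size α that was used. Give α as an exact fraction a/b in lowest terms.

α = 1/5

F_att = 1/4·(g−p) = 1/4·(-3,-17) = (-0.7500,-4.2500)
o1: d²=5 ≤ ρ²=37; F_rep = 35·(-2,-1)/5² = (-2.8000,-1.4000)
F = F_att + ΣF_rep = (-3.5500,-5.6500)
Δp = p'−p = (-0.7100,-1.1300); α = Δx/Fx = (-71/100) / (-71/20) = 1/5
check: Δy/Fy = (-113/100) / (-113/20) = 1/5 ✓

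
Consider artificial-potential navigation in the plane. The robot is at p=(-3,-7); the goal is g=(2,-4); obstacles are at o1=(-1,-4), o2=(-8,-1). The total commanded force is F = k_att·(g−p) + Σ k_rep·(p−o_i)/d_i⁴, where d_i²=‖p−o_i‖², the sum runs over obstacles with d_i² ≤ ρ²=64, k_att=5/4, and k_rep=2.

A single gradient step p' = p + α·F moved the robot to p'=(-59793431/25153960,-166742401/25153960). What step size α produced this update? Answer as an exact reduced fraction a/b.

α = 1/10

F_att = 5/4·(g−p) = 5/4·(5,3) = (6.2500,3.7500)
o1: d²=13 ≤ ρ²=64; F_rep = 2·(-2,-3)/13² = (-0.0237,-0.0355)
o2: d²=61 ≤ ρ²=64; F_rep = 2·(5,-6)/61² = (0.0027,-0.0032)
F = F_att + ΣF_rep = (6.2290,3.7113)
Δp = p'−p = (0.6229,0.3711); α = Δx/Fx = (15668449/25153960) / (15668449/2515396) = 1/10
check: Δy/Fy = (9335319/25153960) / (9335319/2515396) = 1/10 ✓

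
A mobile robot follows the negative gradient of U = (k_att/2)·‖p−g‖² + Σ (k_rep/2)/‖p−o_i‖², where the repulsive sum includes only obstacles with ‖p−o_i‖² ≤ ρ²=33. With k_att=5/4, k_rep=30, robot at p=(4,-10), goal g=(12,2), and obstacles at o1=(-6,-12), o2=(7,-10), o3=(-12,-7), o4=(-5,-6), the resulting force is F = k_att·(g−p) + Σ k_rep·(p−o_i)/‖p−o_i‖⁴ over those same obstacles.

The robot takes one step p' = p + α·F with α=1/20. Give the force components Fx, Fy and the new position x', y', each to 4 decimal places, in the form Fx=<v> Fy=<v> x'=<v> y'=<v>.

Fx=8.8889 Fy=15.0000 x'=4.4444 y'=-9.2500

F_att = 5/4·(g−p) = 5/4·(8,12) = (10.0000,15.0000)
o1: d²=104 > ρ²=33 → inactive
o2: d²=9 ≤ ρ²=33; F_rep = 30·(-3,0)/9² = (-1.1111,0.0000)
o3: d²=265 > ρ²=33 → inactive
o4: d²=97 > ρ²=33 → inactive
F = F_att + ΣF_rep = (8.8889,15.0000)
p' = p + 1/20·F = (4.4444,-9.2500)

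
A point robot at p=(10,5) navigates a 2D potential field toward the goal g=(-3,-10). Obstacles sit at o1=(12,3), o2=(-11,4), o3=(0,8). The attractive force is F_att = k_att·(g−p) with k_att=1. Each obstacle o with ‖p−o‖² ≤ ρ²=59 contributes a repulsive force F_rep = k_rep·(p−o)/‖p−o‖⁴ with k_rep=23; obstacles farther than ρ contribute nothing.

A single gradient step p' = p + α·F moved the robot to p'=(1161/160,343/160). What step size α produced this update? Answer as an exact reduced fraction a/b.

α = 1/5

F_att = 1·(g−p) = 1·(-13,-15) = (-13.0000,-15.0000)
o1: d²=8 ≤ ρ²=59; F_rep = 23·(-2,2)/8² = (-0.7188,0.7188)
o2: d²=442 > ρ²=59 → inactive
o3: d²=109 > ρ²=59 → inactive
F = F_att + ΣF_rep = (-13.7188,-14.2812)
Δp = p'−p = (-2.7437,-2.8563); α = Δx/Fx = (-439/160) / (-439/32) = 1/5
check: Δy/Fy = (-457/160) / (-457/32) = 1/5 ✓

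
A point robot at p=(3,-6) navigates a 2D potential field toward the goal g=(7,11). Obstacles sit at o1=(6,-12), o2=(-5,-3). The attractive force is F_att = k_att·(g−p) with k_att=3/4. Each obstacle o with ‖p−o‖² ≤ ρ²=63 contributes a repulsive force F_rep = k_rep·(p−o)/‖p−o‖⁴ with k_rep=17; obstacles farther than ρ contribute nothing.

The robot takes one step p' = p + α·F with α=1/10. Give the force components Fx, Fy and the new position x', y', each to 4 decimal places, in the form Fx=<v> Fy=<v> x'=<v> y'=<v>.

F_att = 3/4·(g−p) = 3/4·(4,17) = (3.0000,12.7500)
o1: d²=45 ≤ ρ²=63; F_rep = 17·(-3,6)/45² = (-0.0252,0.0504)
o2: d²=73 > ρ²=63 → inactive
F = F_att + ΣF_rep = (2.9748,12.8004)
p' = p + 1/10·F = (3.2975,-4.7200)

Fx=2.9748 Fy=12.8004 x'=3.2975 y'=-4.7200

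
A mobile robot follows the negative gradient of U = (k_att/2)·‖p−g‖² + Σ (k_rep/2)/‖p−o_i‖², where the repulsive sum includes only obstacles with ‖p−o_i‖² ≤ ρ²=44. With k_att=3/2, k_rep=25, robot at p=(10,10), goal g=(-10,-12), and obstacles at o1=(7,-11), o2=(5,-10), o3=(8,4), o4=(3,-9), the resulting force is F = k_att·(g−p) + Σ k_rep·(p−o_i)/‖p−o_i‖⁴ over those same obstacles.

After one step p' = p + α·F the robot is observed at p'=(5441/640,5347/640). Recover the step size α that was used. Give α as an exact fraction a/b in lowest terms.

α = 1/20

F_att = 3/2·(g−p) = 3/2·(-20,-22) = (-30.0000,-33.0000)
o1: d²=450 > ρ²=44 → inactive
o2: d²=425 > ρ²=44 → inactive
o3: d²=40 ≤ ρ²=44; F_rep = 25·(2,6)/40² = (0.0312,0.0938)
o4: d²=410 > ρ²=44 → inactive
F = F_att + ΣF_rep = (-29.9688,-32.9062)
Δp = p'−p = (-1.4984,-1.6453); α = Δx/Fx = (-959/640) / (-959/32) = 1/20
check: Δy/Fy = (-1053/640) / (-1053/32) = 1/20 ✓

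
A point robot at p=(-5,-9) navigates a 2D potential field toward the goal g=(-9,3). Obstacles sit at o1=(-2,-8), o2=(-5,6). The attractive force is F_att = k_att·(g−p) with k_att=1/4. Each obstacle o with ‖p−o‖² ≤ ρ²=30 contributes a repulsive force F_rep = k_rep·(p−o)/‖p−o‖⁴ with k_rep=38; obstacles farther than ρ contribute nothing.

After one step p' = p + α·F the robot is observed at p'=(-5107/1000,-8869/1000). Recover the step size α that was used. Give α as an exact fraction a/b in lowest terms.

F_att = 1/4·(g−p) = 1/4·(-4,12) = (-1.0000,3.0000)
o1: d²=10 ≤ ρ²=30; F_rep = 38·(-3,-1)/10² = (-1.1400,-0.3800)
o2: d²=225 > ρ²=30 → inactive
F = F_att + ΣF_rep = (-2.1400,2.6200)
Δp = p'−p = (-0.1070,0.1310); α = Δx/Fx = (-107/1000) / (-107/50) = 1/20
check: Δy/Fy = (131/1000) / (131/50) = 1/20 ✓

α = 1/20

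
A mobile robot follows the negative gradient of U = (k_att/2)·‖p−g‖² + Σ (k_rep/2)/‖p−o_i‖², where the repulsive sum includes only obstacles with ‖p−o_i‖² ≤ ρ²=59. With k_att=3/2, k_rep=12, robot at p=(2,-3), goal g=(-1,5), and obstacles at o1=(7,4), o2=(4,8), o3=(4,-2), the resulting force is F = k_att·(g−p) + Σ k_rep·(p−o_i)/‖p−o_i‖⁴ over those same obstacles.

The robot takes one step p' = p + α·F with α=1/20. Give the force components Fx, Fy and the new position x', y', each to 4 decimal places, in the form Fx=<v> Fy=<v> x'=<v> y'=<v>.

Fx=-5.4600 Fy=11.5200 x'=1.7270 y'=-2.4240

F_att = 3/2·(g−p) = 3/2·(-3,8) = (-4.5000,12.0000)
o1: d²=74 > ρ²=59 → inactive
o2: d²=125 > ρ²=59 → inactive
o3: d²=5 ≤ ρ²=59; F_rep = 12·(-2,-1)/5² = (-0.9600,-0.4800)
F = F_att + ΣF_rep = (-5.4600,11.5200)
p' = p + 1/20·F = (1.7270,-2.4240)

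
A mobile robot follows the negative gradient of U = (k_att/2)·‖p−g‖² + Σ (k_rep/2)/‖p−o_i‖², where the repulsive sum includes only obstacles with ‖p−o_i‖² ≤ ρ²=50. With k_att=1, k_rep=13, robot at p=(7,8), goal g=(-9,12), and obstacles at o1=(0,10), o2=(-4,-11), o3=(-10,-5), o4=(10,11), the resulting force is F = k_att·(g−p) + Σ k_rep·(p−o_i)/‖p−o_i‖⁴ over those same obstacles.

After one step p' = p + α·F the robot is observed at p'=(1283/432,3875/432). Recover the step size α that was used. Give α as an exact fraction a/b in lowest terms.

α = 1/4

F_att = 1·(g−p) = 1·(-16,4) = (-16.0000,4.0000)
o1: d²=53 > ρ²=50 → inactive
o2: d²=482 > ρ²=50 → inactive
o3: d²=458 > ρ²=50 → inactive
o4: d²=18 ≤ ρ²=50; F_rep = 13·(-3,-3)/18² = (-0.1204,-0.1204)
F = F_att + ΣF_rep = (-16.1204,3.8796)
Δp = p'−p = (-4.0301,0.9699); α = Δx/Fx = (-1741/432) / (-1741/108) = 1/4
check: Δy/Fy = (419/432) / (419/108) = 1/4 ✓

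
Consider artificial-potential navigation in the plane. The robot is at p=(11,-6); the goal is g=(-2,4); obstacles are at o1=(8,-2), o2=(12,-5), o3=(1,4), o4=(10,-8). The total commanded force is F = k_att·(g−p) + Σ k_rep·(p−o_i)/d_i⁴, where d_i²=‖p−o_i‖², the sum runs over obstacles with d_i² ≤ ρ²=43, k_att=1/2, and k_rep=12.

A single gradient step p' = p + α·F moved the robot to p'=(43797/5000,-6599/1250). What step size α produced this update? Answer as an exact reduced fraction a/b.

α = 1/4

F_att = 1/2·(g−p) = 1/2·(-13,10) = (-6.5000,5.0000)
o1: d²=25 ≤ ρ²=43; F_rep = 12·(3,-4)/25² = (0.0576,-0.0768)
o2: d²=2 ≤ ρ²=43; F_rep = 12·(-1,-1)/2² = (-3.0000,-3.0000)
o3: d²=200 > ρ²=43 → inactive
o4: d²=5 ≤ ρ²=43; F_rep = 12·(1,2)/5² = (0.4800,0.9600)
F = F_att + ΣF_rep = (-8.9624,2.8832)
Δp = p'−p = (-2.2406,0.7208); α = Δx/Fx = (-11203/5000) / (-11203/1250) = 1/4
check: Δy/Fy = (901/1250) / (1802/625) = 1/4 ✓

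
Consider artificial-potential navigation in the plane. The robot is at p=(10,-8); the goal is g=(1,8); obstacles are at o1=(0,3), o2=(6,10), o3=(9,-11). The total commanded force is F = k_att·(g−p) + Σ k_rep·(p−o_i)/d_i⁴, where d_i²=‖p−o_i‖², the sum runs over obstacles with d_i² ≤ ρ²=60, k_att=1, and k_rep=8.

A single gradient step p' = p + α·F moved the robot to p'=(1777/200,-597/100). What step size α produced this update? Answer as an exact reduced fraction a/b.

F_att = 1·(g−p) = 1·(-9,16) = (-9.0000,16.0000)
o1: d²=221 > ρ²=60 → inactive
o2: d²=340 > ρ²=60 → inactive
o3: d²=10 ≤ ρ²=60; F_rep = 8·(1,3)/10² = (0.0800,0.2400)
F = F_att + ΣF_rep = (-8.9200,16.2400)
Δp = p'−p = (-1.1150,2.0300); α = Δx/Fx = (-223/200) / (-223/25) = 1/8
check: Δy/Fy = (203/100) / (406/25) = 1/8 ✓

α = 1/8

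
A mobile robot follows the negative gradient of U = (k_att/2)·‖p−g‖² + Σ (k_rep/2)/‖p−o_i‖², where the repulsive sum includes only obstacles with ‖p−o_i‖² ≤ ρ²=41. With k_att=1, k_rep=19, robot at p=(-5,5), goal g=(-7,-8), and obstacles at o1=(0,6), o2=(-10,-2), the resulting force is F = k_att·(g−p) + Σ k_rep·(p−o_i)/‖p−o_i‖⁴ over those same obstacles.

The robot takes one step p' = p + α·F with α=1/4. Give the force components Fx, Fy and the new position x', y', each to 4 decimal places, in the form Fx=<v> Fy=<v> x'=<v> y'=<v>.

F_att = 1·(g−p) = 1·(-2,-13) = (-2.0000,-13.0000)
o1: d²=26 ≤ ρ²=41; F_rep = 19·(-5,-1)/26² = (-0.1405,-0.0281)
o2: d²=74 > ρ²=41 → inactive
F = F_att + ΣF_rep = (-2.1405,-13.0281)
p' = p + 1/4·F = (-5.5351,1.7430)

Fx=-2.1405 Fy=-13.0281 x'=-5.5351 y'=1.7430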